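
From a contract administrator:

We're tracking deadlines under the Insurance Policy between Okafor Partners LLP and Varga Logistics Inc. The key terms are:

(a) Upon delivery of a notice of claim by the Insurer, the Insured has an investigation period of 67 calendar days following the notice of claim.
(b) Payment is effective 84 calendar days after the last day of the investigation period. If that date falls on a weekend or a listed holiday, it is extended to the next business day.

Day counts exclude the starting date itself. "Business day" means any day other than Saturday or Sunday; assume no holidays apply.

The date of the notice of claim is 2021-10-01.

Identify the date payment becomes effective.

The last day of the investigation period: 67 calendar days after 2021-10-01 is 2021-12-07.
The date payment becomes effective: 84 calendar days after 2021-12-07 is 2022-03-01. 2022-03-01 is a Tuesday, so no roll-forward applies.

2022-03-01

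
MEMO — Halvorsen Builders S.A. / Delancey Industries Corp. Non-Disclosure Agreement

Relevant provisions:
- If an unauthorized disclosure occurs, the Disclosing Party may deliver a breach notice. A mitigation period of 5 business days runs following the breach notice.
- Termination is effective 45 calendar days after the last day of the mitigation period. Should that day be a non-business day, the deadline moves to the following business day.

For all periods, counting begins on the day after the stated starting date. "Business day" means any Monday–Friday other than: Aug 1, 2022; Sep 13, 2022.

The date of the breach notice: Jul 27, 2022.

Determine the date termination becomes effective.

The last day of the mitigation period: counting 5 business days from Wednesday, Jul 27, 2022 (Jul 28, Jul 29, Aug 2, Aug 3, Aug 4, skipping weekends and the listed holiday on Aug 1) reaches Thursday, Aug 4, 2022.
The date termination becomes effective: Aug 4, 2022 + 45 days = Sep 18, 2022. That falls on a Sunday, so it rolls to the next business day, Monday, Sep 19, 2022.

Sep 19, 2022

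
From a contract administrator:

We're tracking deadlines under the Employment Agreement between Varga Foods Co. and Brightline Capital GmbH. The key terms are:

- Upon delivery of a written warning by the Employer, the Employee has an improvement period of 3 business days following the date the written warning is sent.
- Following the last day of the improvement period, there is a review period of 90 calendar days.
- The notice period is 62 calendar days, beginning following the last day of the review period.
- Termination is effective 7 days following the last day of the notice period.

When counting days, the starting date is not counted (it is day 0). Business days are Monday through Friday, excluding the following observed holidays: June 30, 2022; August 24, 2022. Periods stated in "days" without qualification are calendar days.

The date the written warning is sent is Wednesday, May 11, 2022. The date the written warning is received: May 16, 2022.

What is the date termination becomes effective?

October 22, 2022

The last day of the improvement period: 3 business days after Wednesday, May 11, 2022, skipping weekends — May 12, May 13, May 16 — lands on Monday, May 16, 2022.
The last day of the review period: 90 calendar days after May 16, 2022 is August 14, 2022.
The last day of the notice period: 62 calendar days after August 14, 2022 is October 15, 2022.
The date termination becomes effective: October 15, 2022 + 7 days = October 22, 2022.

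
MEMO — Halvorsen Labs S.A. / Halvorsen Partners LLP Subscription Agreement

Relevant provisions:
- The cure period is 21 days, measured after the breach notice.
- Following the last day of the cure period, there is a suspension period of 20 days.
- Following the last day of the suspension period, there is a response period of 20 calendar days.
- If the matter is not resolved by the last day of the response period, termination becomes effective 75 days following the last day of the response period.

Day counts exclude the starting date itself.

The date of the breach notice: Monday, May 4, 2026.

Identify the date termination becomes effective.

The last day of the cure period: May 4, 2026 + 21 days = May 25, 2026.
Adding 20 calendar days to May 25, 2026 gives June 14, 2026, which is the last day of the suspension period.
The last day of the response period: 20 calendar days after June 14, 2026 is July 4, 2026.
The date termination becomes effective: July 4, 2026 + 75 days = September 17, 2026.

September 17, 2026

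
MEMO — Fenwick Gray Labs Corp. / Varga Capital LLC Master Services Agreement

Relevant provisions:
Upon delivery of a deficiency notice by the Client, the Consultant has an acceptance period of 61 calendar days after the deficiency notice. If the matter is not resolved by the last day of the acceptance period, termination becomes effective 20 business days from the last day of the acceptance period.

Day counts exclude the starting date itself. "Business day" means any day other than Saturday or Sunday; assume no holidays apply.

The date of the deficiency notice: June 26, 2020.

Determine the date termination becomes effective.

September 23, 2020

The last day of the acceptance period: June 26, 2020 + 61 days = August 26, 2020.
From Wednesday, August 26, 2020, 20 business days (Aug 27, Aug 28, Aug 31, Sep 1, …, Sep 21, Sep 22, Sep 23, skipping weekends) brings us to Wednesday, September 23, 2020, which is the date termination becomes effective.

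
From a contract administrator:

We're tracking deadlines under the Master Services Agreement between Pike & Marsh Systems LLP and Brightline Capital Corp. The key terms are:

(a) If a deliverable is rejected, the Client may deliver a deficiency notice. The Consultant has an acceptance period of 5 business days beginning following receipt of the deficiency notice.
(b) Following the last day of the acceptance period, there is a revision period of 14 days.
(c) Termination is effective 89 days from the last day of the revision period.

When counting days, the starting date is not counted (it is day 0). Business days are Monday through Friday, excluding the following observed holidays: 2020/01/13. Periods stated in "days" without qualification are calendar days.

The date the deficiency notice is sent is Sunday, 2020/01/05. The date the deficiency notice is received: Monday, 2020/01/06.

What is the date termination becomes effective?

The last day of the acceptance period: counting 5 business days from Monday, 2020/01/06 (Jan 7, Jan 8, Jan 9, Jan 10, Jan 14, skipping weekends and the listed holiday on Jan 13) reaches Tuesday, 2020/01/14.
The last day of the revision period: 2020/01/14 + 14 days = 2020/01/28.
The date termination becomes effective: 2020/01/28 + 89 days = 2020/04/26.

2020/04/26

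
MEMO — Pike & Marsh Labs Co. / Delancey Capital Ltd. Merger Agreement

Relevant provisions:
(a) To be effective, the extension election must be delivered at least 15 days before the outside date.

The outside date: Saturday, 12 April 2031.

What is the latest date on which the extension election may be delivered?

12 April 2031 minus 15 days is 28 March 2031.

28 March 2031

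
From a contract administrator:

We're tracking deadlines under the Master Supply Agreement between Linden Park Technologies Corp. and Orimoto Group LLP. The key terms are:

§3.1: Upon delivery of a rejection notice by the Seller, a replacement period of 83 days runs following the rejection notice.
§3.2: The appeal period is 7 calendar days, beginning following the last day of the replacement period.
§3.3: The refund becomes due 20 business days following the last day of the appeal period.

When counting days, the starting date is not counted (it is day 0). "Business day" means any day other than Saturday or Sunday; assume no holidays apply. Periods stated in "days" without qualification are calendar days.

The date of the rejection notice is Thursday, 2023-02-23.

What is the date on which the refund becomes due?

2023-06-21

The last day of the replacement period: 2023-02-23 + 83 days = 2023-05-17.
The last day of the appeal period: 2023-05-17 + 7 days = 2023-05-24.
The date on which the refund becomes due: counting 20 business days from Wednesday, 2023-05-24 (May 25, May 26, May 29, May 30, …, Jun 19, Jun 20, Jun 21, skipping weekends) reaches Wednesday, 2023-06-21.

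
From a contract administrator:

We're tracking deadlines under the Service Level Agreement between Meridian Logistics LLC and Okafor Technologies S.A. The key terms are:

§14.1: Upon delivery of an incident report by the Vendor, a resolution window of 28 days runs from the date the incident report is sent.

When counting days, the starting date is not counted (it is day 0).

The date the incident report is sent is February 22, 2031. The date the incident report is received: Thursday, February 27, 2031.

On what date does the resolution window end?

March 22, 2031

Adding 28 calendar days to February 22, 2031 gives March 22, 2031, which is the last day of the resolution window.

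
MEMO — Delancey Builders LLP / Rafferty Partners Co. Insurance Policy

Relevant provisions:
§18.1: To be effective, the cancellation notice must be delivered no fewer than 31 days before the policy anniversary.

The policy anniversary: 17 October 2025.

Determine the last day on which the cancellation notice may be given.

Counting back 31 calendar days from 17 October 2025 gives 16 September 2025.

16 September 2025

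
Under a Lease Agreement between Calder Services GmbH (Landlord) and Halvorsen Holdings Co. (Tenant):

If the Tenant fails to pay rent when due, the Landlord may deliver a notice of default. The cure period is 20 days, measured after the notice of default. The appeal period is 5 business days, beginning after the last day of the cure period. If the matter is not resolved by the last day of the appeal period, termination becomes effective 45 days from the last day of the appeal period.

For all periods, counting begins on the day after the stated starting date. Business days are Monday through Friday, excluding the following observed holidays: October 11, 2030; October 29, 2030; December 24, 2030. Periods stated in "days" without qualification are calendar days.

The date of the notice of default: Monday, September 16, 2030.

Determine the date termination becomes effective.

Adding 20 calendar days to September 16, 2030 gives October 6, 2030, which is the last day of the cure period.
From Sunday, October 6, 2030, 5 business days (Oct 7, Oct 8, Oct 9, Oct 10, Oct 14, skipping weekends and the listed holiday on Oct 11) brings us to Monday, October 14, 2030, which is the last day of the appeal period.
The date termination becomes effective: 45 calendar days after October 14, 2030 is November 28, 2030.

November 28, 2030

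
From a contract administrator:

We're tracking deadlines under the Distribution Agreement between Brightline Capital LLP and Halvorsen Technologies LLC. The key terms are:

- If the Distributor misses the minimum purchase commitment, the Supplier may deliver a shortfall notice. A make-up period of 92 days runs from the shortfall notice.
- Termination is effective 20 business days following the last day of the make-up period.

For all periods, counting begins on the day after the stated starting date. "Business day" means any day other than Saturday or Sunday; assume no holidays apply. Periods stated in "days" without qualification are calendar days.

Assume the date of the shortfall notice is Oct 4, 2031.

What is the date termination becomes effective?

Adding 92 calendar days to Oct 4, 2031 gives Jan 4, 2032, which is the last day of the make-up period.
The date termination becomes effective: counting 20 business days from Sunday, Jan 4, 2032 (Jan 5, Jan 6, Jan 7, Jan 8, …, Jan 28, Jan 29, Jan 30, skipping weekends) reaches Friday, Jan 30, 2032.

Jan 30, 2032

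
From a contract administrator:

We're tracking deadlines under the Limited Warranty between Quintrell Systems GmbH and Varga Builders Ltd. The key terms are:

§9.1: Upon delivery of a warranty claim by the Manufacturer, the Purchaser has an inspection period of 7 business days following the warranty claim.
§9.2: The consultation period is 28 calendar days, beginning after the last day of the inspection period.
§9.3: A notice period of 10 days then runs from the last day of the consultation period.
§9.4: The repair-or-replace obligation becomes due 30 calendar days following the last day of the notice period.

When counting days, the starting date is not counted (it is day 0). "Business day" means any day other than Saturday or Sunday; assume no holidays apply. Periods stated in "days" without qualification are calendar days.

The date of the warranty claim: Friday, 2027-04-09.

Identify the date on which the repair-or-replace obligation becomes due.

The last day of the inspection period: 7 business days after Friday, 2027-04-09, skipping weekends — Apr 12, Apr 13, Apr 14, Apr 15, Apr 16, Apr 19, Apr 20 — lands on Tuesday, 2027-04-20.
The last day of the consultation period: 2027-04-20 + 28 days = 2027-05-18.
The last day of the notice period: 2027-05-18 + 10 days = 2027-05-28.
Adding 30 calendar days to 2027-05-28 gives 2027-06-27, which is the date on which the repair-or-replace obligation becomes due.

2027-06-27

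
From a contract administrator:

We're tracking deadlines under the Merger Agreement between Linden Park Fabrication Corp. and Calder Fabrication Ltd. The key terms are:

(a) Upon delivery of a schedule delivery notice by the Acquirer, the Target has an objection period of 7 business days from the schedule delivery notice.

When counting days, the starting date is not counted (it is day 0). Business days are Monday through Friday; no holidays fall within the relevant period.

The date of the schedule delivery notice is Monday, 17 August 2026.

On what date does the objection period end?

The last day of the objection period: counting 7 business days from Monday, 17 August 2026 (Aug 18, Aug 19, Aug 20, Aug 21, Aug 24, Aug 25, Aug 26, skipping weekends) reaches Wednesday, 26 August 2026.

26 August 2026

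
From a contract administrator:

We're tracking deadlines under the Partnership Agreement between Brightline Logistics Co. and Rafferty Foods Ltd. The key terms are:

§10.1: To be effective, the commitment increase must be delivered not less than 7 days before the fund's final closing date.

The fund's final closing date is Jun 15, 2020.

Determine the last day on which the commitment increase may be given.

Jun 8, 2020

Jun 15, 2020 minus 7 days is Jun 8, 2020.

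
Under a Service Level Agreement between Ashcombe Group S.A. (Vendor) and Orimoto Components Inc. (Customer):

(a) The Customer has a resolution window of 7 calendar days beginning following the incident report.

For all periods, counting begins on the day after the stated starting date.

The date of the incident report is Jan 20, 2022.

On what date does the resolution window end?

Jan 27, 2022

Adding 7 calendar days to Jan 20, 2022 gives Jan 27, 2022, which is the last day of the resolution window.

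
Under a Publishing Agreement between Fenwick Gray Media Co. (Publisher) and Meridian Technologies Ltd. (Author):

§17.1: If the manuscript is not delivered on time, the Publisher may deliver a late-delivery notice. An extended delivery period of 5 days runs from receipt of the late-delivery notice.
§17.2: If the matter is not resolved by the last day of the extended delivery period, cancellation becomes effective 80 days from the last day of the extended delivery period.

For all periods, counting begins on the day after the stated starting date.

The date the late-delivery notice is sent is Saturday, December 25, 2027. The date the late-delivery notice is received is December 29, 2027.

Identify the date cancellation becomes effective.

The last day of the extended delivery period: December 29, 2027 + 5 days = January 3, 2028.
The date cancellation becomes effective: January 3, 2028 + 80 days = March 23, 2028.

March 23, 2028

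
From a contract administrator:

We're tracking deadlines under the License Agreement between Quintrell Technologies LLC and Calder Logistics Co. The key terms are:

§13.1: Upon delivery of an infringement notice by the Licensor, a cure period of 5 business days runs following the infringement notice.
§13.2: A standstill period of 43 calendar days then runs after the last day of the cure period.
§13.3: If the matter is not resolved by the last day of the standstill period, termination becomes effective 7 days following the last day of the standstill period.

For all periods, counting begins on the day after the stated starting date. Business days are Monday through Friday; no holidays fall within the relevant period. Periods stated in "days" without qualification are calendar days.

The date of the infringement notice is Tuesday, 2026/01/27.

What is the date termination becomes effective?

The last day of the cure period: 5 business days after Tuesday, 2026/01/27, skipping weekends — Jan 28, Jan 29, Jan 30, Feb 2, Feb 3 — lands on Tuesday, 2026/02/03.
The last day of the standstill period: 43 calendar days after 2026/02/03 is 2026/03/18.
Adding 7 calendar days to 2026/03/18 gives 2026/03/25, which is the date termination becomes effective.

2026/03/25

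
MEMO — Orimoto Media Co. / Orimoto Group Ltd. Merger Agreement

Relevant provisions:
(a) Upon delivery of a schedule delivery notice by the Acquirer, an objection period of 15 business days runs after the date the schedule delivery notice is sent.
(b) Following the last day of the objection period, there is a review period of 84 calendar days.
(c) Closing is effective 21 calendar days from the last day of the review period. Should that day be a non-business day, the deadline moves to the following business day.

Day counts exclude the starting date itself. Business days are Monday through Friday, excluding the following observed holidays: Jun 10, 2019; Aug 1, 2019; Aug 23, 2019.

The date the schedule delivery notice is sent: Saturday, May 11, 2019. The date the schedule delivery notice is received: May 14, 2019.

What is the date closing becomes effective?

Sep 13, 2019

The last day of the objection period: counting 15 business days from Saturday, May 11, 2019 (May 13, May 14, May 15, May 16, …, May 29, May 30, May 31, skipping weekends) reaches Friday, May 31, 2019.
The last day of the review period: May 31, 2019 + 84 days = Aug 23, 2019.
The date closing becomes effective: 21 calendar days after Aug 23, 2019 is Sep 13, 2019. Sep 13, 2019 is a Friday and is not a listed holiday, so no roll-forward applies.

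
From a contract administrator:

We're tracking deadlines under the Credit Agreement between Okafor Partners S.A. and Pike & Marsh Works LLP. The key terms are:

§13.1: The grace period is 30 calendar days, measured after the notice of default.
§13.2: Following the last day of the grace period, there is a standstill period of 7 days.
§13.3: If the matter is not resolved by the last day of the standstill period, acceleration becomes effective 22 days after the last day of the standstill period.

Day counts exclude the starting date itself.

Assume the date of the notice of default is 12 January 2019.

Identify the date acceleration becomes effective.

Adding 30 calendar days to 12 January 2019 gives 11 February 2019, which is the last day of the grace period.
The last day of the standstill period: 7 calendar days after 11 February 2019 is 18 February 2019.
The date acceleration becomes effective: 18 February 2019 + 22 days = 12 March 2019.

12 March 2019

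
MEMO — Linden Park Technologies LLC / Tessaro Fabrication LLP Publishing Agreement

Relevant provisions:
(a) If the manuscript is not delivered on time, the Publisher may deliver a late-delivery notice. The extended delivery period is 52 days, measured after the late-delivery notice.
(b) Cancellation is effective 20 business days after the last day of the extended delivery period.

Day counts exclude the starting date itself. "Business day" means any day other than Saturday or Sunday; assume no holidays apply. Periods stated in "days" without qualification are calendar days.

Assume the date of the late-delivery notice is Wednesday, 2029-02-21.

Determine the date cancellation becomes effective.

2029-05-11

The last day of the extended delivery period: 52 calendar days after 2029-02-21 is 2029-04-14.
The date cancellation becomes effective: 20 business days after Saturday, 2029-04-14, skipping weekends — Apr 16, Apr 17, Apr 18, Apr 19, …, May 9, May 10, May 11 — lands on Friday, 2029-05-11.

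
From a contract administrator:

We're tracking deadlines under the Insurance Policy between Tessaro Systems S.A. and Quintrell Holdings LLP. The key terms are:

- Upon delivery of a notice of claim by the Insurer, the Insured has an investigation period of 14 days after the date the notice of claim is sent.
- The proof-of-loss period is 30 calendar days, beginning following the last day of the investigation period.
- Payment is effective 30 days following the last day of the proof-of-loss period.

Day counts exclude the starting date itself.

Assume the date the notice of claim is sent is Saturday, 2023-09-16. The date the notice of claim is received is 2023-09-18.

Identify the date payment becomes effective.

2023-11-29

The last day of the investigation period: 14 calendar days after 2023-09-16 is 2023-09-30.
The last day of the proof-of-loss period: 2023-09-30 + 30 days = 2023-10-30.
The date payment becomes effective: 30 calendar days after 2023-10-30 is 2023-11-29.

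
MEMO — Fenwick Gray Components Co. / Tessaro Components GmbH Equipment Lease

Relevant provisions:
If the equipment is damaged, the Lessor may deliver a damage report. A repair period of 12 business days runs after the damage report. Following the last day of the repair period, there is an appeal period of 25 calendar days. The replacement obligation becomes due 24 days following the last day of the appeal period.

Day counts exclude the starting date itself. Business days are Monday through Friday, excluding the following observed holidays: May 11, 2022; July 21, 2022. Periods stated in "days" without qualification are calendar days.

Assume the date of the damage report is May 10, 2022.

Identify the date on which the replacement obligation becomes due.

From Tuesday, May 10, 2022, 12 business days (May 12, May 13, May 16, May 17, …, May 25, May 26, May 27, skipping weekends and the listed holiday on May 11) brings us to Friday, May 27, 2022, which is the last day of the repair period.
The last day of the appeal period: 25 calendar days after May 27, 2022 is June 21, 2022.
Adding 24 calendar days to June 21, 2022 gives July 15, 2022, which is the date on which the replacement obligation becomes due.

July 15, 2022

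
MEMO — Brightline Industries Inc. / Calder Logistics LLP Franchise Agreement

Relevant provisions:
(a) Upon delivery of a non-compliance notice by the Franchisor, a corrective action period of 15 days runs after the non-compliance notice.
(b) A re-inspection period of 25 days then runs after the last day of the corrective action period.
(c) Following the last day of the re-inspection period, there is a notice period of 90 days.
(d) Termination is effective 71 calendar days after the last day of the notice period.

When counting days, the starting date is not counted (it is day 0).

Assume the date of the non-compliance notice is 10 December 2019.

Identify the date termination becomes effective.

28 June 2020

The last day of the corrective action period: 15 calendar days after 10 December 2019 is 25 December 2019.
The last day of the re-inspection period: 25 December 2019 + 25 days = 19 January 2020.
The last day of the notice period: 90 calendar days after 19 January 2020 is 18 April 2020.
The date termination becomes effective: 18 April 2020 + 71 days = 28 June 2020.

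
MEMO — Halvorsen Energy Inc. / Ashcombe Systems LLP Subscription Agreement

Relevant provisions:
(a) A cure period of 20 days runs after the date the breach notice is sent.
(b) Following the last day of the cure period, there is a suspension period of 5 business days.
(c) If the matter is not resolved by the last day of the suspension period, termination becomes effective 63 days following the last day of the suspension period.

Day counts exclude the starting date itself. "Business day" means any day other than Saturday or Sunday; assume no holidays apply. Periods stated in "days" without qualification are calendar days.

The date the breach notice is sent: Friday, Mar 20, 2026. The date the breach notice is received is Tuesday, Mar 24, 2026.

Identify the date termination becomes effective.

The last day of the cure period: Mar 20, 2026 + 20 days = Apr 9, 2026.
From Thursday, Apr 9, 2026, 5 business days (Apr 10, Apr 13, Apr 14, Apr 15, Apr 16, skipping weekends) brings us to Thursday, Apr 16, 2026, which is the last day of the suspension period.
The date termination becomes effective: 63 calendar days after Apr 16, 2026 is Jun 18, 2026.

Jun 18, 2026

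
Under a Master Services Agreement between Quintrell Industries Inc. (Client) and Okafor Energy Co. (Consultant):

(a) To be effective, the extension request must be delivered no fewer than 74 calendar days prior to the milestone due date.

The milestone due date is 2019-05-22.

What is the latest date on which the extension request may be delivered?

2019-03-09

2019-05-22 minus 74 days is 2019-03-09.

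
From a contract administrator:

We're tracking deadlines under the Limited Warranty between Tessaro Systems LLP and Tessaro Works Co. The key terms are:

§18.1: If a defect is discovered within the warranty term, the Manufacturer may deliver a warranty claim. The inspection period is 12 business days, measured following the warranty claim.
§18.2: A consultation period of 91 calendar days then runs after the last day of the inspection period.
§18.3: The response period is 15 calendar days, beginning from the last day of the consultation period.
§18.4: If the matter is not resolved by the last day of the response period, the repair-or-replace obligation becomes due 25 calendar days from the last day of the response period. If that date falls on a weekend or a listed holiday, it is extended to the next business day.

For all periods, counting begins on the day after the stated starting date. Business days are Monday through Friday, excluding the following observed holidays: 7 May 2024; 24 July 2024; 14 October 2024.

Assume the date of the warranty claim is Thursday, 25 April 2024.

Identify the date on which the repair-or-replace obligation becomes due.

The last day of the inspection period: counting 12 business days from Thursday, 25 April 2024 (Apr 26, Apr 29, Apr 30, May 1, …, May 10, May 13, May 14, skipping weekends and the listed holiday on May 7) reaches Tuesday, 14 May 2024.
The last day of the consultation period: 91 calendar days after 14 May 2024 is 13 August 2024.
The last day of the response period: 13 August 2024 + 15 days = 28 August 2024.
The date on which the repair-or-replace obligation becomes due: 25 calendar days after 28 August 2024 is 22 September 2024. That falls on a Sunday, so it rolls to the next business day, Monday, 23 September 2024.

23 September 2024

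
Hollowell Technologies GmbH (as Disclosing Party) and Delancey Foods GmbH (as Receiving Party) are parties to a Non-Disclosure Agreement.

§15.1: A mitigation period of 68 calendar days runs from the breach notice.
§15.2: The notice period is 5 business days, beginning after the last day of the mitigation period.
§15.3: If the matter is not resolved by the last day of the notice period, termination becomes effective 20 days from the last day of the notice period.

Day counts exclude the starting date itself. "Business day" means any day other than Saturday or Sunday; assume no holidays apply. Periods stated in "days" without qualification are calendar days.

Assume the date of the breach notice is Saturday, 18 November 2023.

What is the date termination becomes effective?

The last day of the mitigation period: 18 November 2023 + 68 days = 25 January 2024.
The last day of the notice period: counting 5 business days from Thursday, 25 January 2024 (Jan 26, Jan 29, Jan 30, Jan 31, Feb 1, skipping weekends) reaches Thursday, 1 February 2024.
The date termination becomes effective: 20 calendar days after 1 February 2024 is 21 February 2024.

21 February 2024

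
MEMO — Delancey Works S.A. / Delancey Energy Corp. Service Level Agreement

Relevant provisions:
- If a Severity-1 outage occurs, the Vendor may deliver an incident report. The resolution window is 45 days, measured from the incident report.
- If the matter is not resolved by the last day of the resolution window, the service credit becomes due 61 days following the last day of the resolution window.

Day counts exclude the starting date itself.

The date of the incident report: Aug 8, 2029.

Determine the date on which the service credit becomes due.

Nov 22, 2029

The last day of the resolution window: 45 calendar days after Aug 8, 2029 is Sep 22, 2029.
The date on which the service credit becomes due: 61 calendar days after Sep 22, 2029 is Nov 22, 2029.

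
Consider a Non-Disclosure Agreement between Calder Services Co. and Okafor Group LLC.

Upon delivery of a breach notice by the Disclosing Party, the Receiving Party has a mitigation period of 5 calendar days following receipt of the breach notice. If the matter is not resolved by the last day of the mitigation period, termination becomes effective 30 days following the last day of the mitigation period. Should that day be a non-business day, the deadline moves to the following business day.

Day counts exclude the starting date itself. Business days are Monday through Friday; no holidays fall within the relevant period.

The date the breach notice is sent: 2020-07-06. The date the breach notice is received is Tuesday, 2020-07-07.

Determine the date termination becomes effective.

Adding 5 calendar days to 2020-07-07 gives 2020-07-12, which is the last day of the mitigation period.
The date termination becomes effective: 2020-07-12 + 30 days = 2020-08-11. 2020-08-11 is a Tuesday, so no roll-forward applies.

2020-08-11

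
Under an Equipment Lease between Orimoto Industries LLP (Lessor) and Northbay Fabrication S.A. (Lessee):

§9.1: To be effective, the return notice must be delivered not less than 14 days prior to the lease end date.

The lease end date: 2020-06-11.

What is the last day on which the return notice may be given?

2020-05-28

Counting back 14 calendar days from 2020-06-11 gives 2020-05-28.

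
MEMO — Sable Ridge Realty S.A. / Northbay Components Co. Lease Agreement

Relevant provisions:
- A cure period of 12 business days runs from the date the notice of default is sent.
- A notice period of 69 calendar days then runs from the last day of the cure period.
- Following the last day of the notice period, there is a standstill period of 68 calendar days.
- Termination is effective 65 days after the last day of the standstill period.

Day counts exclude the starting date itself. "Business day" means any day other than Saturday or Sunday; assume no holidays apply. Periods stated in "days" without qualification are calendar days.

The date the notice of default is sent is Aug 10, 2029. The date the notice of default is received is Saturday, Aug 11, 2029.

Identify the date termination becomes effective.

Mar 18, 2030

The last day of the cure period: counting 12 business days from Friday, Aug 10, 2029 (Aug 13, Aug 14, Aug 15, Aug 16, …, Aug 24, Aug 27, Aug 28, skipping weekends) reaches Tuesday, Aug 28, 2029.
The last day of the notice period: Aug 28, 2029 + 69 days = Nov 5, 2029.
Adding 68 calendar days to Nov 5, 2029 gives Jan 12, 2030, which is the last day of the standstill period.
Adding 65 calendar days to Jan 12, 2030 gives Mar 18, 2030, which is the date termination becomes effective.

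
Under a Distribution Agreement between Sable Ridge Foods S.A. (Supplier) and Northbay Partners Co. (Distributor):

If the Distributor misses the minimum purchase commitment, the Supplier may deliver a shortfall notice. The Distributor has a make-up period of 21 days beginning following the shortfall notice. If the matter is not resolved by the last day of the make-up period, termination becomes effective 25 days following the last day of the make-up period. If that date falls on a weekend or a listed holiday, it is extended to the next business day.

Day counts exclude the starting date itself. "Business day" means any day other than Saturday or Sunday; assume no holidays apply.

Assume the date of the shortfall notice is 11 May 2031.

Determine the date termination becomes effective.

26 June 2031

The last day of the make-up period: 11 May 2031 + 21 days = 1 June 2031.
The date termination becomes effective: 25 calendar days after 1 June 2031 is 26 June 2031. 26 June 2031 is a Thursday, so no roll-forward applies.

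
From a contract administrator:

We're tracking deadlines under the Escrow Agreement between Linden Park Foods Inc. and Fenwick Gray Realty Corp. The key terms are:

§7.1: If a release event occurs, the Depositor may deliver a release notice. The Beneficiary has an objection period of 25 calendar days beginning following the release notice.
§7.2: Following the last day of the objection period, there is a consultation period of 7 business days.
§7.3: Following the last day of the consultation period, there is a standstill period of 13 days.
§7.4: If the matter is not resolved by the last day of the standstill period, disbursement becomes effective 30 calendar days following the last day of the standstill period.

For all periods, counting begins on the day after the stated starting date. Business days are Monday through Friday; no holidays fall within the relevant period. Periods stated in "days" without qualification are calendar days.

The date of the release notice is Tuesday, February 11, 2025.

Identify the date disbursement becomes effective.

April 30, 2025

The last day of the objection period: 25 calendar days after February 11, 2025 is March 8, 2025.
The last day of the consultation period: counting 7 business days from Saturday, March 8, 2025 (Mar 10, Mar 11, Mar 12, Mar 13, Mar 14, Mar 17, Mar 18, skipping weekends) reaches Tuesday, March 18, 2025.
Adding 13 calendar days to March 18, 2025 gives March 31, 2025, which is the last day of the standstill period.
The date disbursement becomes effective: 30 calendar days after March 31, 2025 is April 30, 2025.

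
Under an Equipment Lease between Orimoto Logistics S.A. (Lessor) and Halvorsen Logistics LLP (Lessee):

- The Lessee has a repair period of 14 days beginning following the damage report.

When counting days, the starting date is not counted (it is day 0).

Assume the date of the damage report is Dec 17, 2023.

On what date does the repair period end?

The last day of the repair period: Dec 17, 2023 + 14 days = Dec 31, 2023.

Dec 31, 2023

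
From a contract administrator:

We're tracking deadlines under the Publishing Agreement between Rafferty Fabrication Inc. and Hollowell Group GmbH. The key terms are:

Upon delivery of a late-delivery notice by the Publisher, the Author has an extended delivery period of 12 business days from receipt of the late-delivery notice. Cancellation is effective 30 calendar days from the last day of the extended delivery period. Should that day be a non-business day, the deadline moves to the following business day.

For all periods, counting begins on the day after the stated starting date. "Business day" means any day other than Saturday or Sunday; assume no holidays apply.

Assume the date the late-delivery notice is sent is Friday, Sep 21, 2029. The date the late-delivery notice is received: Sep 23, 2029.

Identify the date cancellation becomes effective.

Nov 8, 2029

The last day of the extended delivery period: counting 12 business days from Sunday, Sep 23, 2029 (Sep 24, Sep 25, Sep 26, Sep 27, …, Oct 5, Oct 8, Oct 9, skipping weekends) reaches Tuesday, Oct 9, 2029.
The date cancellation becomes effective: 30 calendar days after Oct 9, 2029 is Nov 8, 2029. Nov 8, 2029 is a Thursday, so no roll-forward applies.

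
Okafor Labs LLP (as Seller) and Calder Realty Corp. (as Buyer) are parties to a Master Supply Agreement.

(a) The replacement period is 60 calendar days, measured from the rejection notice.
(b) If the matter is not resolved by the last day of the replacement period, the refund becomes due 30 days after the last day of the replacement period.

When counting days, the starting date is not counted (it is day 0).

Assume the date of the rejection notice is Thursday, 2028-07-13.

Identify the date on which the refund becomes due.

The last day of the replacement period: 2028-07-13 + 60 days = 2028-09-11.
Adding 30 calendar days to 2028-09-11 gives 2028-10-11, which is the date on which the refund becomes due.

2028-10-11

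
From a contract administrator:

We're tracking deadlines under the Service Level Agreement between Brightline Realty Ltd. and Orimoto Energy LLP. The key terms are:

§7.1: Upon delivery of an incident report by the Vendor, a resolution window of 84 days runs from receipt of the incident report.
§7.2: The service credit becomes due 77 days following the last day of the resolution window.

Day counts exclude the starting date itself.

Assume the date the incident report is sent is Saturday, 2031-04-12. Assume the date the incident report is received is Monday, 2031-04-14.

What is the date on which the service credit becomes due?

2031-09-22

The last day of the resolution window: 2031-04-14 + 84 days = 2031-07-07.
The date on which the service credit becomes due: 2031-07-07 + 77 days = 2031-09-22.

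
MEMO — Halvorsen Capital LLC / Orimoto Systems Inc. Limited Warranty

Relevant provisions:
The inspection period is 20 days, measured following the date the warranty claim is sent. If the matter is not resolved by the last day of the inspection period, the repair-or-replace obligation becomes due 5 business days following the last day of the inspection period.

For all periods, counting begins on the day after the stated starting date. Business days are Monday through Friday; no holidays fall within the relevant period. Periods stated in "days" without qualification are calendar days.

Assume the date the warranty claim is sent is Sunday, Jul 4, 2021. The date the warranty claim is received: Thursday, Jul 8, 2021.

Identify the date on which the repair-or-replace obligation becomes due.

The last day of the inspection period: Jul 4, 2021 + 20 days = Jul 24, 2021.
From Saturday, Jul 24, 2021, 5 business days (Jul 26, Jul 27, Jul 28, Jul 29, Jul 30, skipping weekends) brings us to Friday, Jul 30, 2021, which is the date on which the repair-or-replace obligation becomes due.

Jul 30, 2021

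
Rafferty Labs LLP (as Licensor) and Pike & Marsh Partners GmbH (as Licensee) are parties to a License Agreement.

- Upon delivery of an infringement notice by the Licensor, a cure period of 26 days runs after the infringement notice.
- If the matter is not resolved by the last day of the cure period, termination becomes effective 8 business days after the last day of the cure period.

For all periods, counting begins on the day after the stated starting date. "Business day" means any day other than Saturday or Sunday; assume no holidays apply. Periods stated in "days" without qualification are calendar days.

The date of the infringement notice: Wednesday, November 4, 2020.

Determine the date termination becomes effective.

December 10, 2020

The last day of the cure period: November 4, 2020 + 26 days = November 30, 2020.
From Monday, November 30, 2020, 8 business days (Dec 1, Dec 2, Dec 3, Dec 4, Dec 7, Dec 8, Dec 9, Dec 10, skipping weekends) brings us to Thursday, December 10, 2020, which is the date termination becomes effective.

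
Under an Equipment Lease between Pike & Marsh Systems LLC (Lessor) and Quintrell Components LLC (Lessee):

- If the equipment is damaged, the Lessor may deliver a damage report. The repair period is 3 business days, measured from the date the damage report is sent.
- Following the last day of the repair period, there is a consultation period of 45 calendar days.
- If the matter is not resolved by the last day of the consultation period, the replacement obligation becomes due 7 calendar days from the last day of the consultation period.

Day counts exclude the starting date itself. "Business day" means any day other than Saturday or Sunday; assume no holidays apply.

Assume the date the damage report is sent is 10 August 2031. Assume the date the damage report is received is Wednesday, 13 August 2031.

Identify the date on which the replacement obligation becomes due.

The last day of the repair period: 3 business days after Sunday, 10 August 2031, skipping weekends — Aug 11, Aug 12, Aug 13 — lands on Wednesday, 13 August 2031.
Adding 45 calendar days to 13 August 2031 gives 27 September 2031, which is the last day of the consultation period.
The date on which the replacement obligation becomes due: 27 September 2031 + 7 days = 4 October 2031.

4 October 2031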